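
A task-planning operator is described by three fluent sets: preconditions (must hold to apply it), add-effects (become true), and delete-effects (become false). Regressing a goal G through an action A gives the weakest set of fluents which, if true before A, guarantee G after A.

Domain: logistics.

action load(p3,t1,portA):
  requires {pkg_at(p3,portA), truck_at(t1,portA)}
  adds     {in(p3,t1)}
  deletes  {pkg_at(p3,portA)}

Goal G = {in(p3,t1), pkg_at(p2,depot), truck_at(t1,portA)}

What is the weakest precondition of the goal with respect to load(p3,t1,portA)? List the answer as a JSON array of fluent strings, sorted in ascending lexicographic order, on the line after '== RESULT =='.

Regress:
  G ∩ del = {}  (empty — regression defined)
  G \ add = {in(p3,t1), pkg_at(p2,depot), truck_at(t1,portA)} \ {in(p3,t1)} = {pkg_at(p2,depot), truck_at(t1,portA)}
  ∪ pre   = {pkg_at(p2,depot), truck_at(t1,portA)} ∪ {pkg_at(p3,portA), truck_at(t1,portA)}
          = {pkg_at(p2,depot), pkg_at(p3,portA), truck_at(t1,portA)}

== RESULT ==
["pkg_at(p2,depot)", "pkg_at(p3,portA)", "truck_at(t1,portA)"]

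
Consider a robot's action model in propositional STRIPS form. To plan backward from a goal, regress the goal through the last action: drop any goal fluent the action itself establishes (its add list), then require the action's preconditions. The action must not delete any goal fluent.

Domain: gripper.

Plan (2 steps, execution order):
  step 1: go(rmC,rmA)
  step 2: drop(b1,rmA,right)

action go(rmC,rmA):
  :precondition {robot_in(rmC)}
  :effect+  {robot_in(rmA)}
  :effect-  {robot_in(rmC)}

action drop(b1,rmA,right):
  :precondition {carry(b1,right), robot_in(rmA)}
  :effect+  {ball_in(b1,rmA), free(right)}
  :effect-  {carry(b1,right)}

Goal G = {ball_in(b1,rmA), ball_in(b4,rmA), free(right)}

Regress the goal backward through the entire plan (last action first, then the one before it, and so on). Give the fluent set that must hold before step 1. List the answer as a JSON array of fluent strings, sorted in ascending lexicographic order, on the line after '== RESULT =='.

Work backward from the goal:
  through step 2 (drop(b1,rmA,right)): drop {ball_in(b1,rmA), free(right)}, keep {ball_in(b4,rmA)}, require {carry(b1,right), robot_in(rmA)}
    → {ball_in(b4,rmA), carry(b1,right), robot_in(rmA)}
  through step 1 (go(rmC,rmA)): drop {robot_in(rmA)}, keep {ball_in(b4,rmA), carry(b1,right)}, require {robot_in(rmC)}
    → {ball_in(b4,rmA), carry(b1,right), robot_in(rmC)}

== RESULT ==
["ball_in(b4,rmA)", "carry(b1,right)", "robot_in(rmC)"]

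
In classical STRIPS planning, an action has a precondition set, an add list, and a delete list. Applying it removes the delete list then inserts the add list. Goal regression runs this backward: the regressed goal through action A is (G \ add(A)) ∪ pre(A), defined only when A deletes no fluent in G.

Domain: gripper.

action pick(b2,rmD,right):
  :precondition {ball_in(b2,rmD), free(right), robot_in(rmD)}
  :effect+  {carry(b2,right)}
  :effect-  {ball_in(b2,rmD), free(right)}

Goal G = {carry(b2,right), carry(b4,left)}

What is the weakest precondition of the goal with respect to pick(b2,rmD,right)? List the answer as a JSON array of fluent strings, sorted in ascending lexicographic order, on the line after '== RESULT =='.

Compute (G \ add) ∪ pre:
  G ∩ del = {}  (empty — regression defined)
  G \ add = {carry(b2,right), carry(b4,left)} \ {carry(b2,right)} = {carry(b4,left)}
  ∪ pre   = {carry(b4,left)} ∪ {ball_in(b2,rmD), free(right), robot_in(rmD)}
          = {ball_in(b2,rmD), carry(b4,left), free(right), robot_in(rmD)}

== RESULT ==
["ball_in(b2,rmD)", "carry(b4,left)", "free(right)", "robot_in(rmD)"]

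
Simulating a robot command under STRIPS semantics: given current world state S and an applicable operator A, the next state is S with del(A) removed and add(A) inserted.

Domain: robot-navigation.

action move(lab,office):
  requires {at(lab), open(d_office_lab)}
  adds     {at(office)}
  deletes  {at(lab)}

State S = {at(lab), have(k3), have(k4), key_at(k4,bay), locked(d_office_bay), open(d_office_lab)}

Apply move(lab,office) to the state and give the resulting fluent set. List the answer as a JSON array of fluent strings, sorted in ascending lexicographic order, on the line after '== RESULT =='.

Compute (S \ del) ∪ add:
  pre ⊆ S: {at(lab), open(d_office_lab)} ⊆ S  — applicable
  S \ del = {have(k3), have(k4), key_at(k4,bay), locked(d_office_bay), open(d_office_lab)}
  ∪ add   = {at(office), have(k3), have(k4), key_at(k4,bay), locked(d_office_bay), open(d_office_lab)}

== RESULT ==
["at(office)", "have(k3)", "have(k4)", "key_at(k4,bay)", "locked(d_office_bay)", "open(d_office_lab)"]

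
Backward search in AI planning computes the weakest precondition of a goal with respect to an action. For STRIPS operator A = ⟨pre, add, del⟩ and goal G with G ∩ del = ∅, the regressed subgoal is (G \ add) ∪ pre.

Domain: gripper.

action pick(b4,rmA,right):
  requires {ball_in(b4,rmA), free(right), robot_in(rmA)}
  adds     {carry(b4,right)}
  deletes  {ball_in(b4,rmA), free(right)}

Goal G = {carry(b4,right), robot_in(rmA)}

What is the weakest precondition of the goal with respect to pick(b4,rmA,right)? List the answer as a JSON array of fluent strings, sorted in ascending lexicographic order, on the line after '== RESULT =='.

Regress:
  G ∩ del = {}  (empty — regression defined)
  G \ add = {carry(b4,right), robot_in(rmA)} \ {carry(b4,right)} = {robot_in(rmA)}
  ∪ pre   = {robot_in(rmA)} ∪ {ball_in(b4,rmA), free(right), robot_in(rmA)}
          = {ball_in(b4,rmA), free(right), robot_in(rmA)}

== RESULT ==
["ball_in(b4,rmA)", "free(right)", "robot_in(rmA)"]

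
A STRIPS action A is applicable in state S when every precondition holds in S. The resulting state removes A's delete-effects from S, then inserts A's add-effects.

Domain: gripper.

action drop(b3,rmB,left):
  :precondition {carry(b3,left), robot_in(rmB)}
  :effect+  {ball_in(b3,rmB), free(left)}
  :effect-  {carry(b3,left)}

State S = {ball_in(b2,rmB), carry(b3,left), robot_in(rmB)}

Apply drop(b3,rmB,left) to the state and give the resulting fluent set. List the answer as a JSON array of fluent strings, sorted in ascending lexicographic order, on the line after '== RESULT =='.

Progress:
  pre ⊆ S: {carry(b3,left), robot_in(rmB)} ⊆ S  — applicable
  S \ del = {ball_in(b2,rmB), robot_in(rmB)}
  ∪ add   = {ball_in(b2,rmB), ball_in(b3,rmB), free(left), robot_in(rmB)}

== RESULT ==
["ball_in(b2,rmB)", "ball_in(b3,rmB)", "free(left)", "robot_in(rmB)"]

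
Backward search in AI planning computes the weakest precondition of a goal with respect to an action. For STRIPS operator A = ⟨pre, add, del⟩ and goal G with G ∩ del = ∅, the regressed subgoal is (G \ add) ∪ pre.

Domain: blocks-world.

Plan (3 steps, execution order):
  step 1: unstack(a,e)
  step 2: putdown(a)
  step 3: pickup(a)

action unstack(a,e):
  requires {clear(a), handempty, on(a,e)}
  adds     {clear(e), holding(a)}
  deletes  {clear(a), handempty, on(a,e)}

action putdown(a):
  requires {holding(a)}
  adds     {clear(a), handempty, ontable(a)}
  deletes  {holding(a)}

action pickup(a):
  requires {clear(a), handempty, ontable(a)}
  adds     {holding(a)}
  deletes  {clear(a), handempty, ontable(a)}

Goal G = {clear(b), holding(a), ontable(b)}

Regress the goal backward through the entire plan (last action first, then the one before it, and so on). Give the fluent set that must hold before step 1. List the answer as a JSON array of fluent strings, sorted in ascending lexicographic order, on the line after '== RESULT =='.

Regress step by step:
  through step 3 (pickup(a)): drop {holding(a)}, keep {clear(b), ontable(b)}, require {clear(a), handempty, ontable(a)}
    → {clear(a), clear(b), handempty, ontable(a), ontable(b)}
  through step 2 (putdown(a)): drop {clear(a), handempty, ontable(a)}, keep {clear(b), ontable(b)}, require {holding(a)}
    → {clear(b), holding(a), ontable(b)}
  through step 1 (unstack(a,e)): drop {holding(a)}, keep {clear(b), ontable(b)}, require {clear(a), handempty, on(a,e)}
    → {clear(a), clear(b), handempty, on(a,e), ontable(b)}

== RESULT ==
["clear(a)", "clear(b)", "handempty", "on(a,e)", "ontable(b)"]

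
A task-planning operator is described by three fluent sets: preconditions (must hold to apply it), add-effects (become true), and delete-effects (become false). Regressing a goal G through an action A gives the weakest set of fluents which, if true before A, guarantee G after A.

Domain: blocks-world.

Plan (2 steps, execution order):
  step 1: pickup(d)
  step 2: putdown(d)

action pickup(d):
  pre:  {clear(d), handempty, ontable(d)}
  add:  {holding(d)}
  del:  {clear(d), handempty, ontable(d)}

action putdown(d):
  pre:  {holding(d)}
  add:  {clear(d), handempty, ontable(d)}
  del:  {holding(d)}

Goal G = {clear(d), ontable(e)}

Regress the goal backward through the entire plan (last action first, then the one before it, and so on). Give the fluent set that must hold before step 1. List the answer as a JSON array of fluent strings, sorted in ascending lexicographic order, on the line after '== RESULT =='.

Regress step by step:
  through step 2 (putdown(d)): drop {clear(d)}, keep {ontable(e)}, require {holding(d)}
    → {holding(d), ontable(e)}
  through step 1 (pickup(d)): drop {holding(d)}, keep {ontable(e)}, require {clear(d), handempty, ontable(d)}
    → {clear(d), handempty, ontable(d), ontable(e)}

== RESULT ==
["clear(d)", "handempty", "ontable(d)", "ontable(e)"]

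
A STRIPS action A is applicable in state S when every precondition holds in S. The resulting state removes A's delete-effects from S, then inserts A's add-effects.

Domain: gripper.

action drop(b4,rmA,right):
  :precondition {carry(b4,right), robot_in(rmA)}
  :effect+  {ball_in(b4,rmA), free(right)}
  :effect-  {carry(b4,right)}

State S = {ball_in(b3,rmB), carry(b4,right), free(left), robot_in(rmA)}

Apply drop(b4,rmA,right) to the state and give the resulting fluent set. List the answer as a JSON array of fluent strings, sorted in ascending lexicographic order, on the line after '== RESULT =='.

Progress:
  pre ⊆ S: {carry(b4,right), robot_in(rmA)} ⊆ S  — applicable
  S \ del = {ball_in(b3,rmB), free(left), robot_in(rmA)}
  ∪ add   = {ball_in(b3,rmB), ball_in(b4,rmA), free(left), free(right), robot_in(rmA)}

== RESULT ==
["ball_in(b3,rmB)", "ball_in(b4,rmA)", "free(left)", "free(right)", "robot_in(rmA)"]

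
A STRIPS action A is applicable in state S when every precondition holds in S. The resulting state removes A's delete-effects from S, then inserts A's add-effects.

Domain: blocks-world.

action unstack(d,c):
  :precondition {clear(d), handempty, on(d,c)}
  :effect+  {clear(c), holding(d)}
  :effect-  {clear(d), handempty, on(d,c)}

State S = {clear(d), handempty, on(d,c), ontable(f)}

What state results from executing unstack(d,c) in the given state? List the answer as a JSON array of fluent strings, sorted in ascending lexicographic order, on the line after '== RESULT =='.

Compute (S \ del) ∪ add:
  pre ⊆ S: {clear(d), handempty, on(d,c)} ⊆ S  — applicable
  S \ del = {ontable(f)}
  ∪ add   = {clear(c), holding(d), ontable(f)}

== RESULT ==
["clear(c)", "holding(d)", "ontable(f)"]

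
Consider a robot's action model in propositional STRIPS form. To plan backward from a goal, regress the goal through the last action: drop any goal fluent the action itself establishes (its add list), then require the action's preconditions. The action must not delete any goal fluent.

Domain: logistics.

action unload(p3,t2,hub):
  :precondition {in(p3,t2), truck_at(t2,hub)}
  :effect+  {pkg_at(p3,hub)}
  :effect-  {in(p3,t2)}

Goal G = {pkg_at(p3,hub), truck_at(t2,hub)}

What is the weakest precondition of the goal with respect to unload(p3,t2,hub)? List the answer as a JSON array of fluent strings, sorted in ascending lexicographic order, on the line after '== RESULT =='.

Compute (G \ add) ∪ pre:
  G ∩ del = {}  (empty — regression defined)
  G \ add = {pkg_at(p3,hub), truck_at(t2,hub)} \ {pkg_at(p3,hub)} = {truck_at(t2,hub)}
  ∪ pre   = {truck_at(t2,hub)} ∪ {in(p3,t2), truck_at(t2,hub)}
          = {in(p3,t2), truck_at(t2,hub)}

== RESULT ==
["in(p3,t2)", "truck_at(t2,hub)"]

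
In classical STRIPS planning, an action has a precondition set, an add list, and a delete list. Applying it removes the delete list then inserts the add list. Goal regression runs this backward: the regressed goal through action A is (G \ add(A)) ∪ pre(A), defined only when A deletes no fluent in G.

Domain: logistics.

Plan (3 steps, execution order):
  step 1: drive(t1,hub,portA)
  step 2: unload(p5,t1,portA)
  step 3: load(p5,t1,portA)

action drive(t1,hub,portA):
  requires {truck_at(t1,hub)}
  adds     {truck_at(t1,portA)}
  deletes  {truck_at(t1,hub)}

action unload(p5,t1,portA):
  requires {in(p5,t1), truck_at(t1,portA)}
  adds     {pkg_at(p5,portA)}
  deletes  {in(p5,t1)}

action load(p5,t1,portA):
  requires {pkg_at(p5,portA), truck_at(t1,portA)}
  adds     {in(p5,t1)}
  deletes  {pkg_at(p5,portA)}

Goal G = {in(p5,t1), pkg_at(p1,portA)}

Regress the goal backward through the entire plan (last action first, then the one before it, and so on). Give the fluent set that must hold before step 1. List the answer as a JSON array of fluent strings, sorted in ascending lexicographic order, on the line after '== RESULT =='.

Work backward from the goal:
  through step 3 (load(p5,t1,portA)): drop {in(p5,t1)}, keep {pkg_at(p1,portA)}, require {pkg_at(p5,portA), truck_at(t1,portA)}
    → {pkg_at(p1,portA), pkg_at(p5,portA), truck_at(t1,portA)}
  through step 2 (unload(p5,t1,portA)): drop {pkg_at(p5,portA)}, keep {pkg_at(p1,portA), truck_at(t1,portA)}, require {in(p5,t1), truck_at(t1,portA)}
    → {in(p5,t1), pkg_at(p1,portA), truck_at(t1,portA)}
  through step 1 (drive(t1,hub,portA)): drop {truck_at(t1,portA)}, keep {in(p5,t1), pkg_at(p1,portA)}, require {truck_at(t1,hub)}
    → {in(p5,t1), pkg_at(p1,portA), truck_at(t1,hub)}

== RESULT ==
["in(p5,t1)", "pkg_at(p1,portA)", "truck_at(t1,hub)"]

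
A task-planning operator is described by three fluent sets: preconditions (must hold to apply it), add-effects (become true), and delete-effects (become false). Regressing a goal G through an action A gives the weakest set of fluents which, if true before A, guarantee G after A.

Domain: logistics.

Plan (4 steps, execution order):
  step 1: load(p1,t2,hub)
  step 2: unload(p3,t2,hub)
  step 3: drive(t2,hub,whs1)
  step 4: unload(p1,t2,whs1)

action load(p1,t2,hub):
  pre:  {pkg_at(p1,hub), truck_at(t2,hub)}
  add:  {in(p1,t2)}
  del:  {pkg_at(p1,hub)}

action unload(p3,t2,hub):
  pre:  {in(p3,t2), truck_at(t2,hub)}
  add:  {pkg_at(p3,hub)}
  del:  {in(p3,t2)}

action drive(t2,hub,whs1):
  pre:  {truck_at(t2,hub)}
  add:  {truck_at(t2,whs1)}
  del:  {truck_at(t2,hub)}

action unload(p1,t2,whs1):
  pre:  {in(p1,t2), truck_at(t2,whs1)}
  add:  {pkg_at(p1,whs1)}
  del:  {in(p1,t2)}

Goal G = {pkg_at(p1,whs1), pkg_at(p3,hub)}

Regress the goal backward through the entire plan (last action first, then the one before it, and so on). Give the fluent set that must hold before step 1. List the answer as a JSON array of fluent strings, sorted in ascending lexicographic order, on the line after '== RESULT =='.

Work backward from the goal:
  through step 4 (unload(p1,t2,whs1)): drop {pkg_at(p1,whs1)}, keep {pkg_at(p3,hub)}, require {in(p1,t2), truck_at(t2,whs1)}
    → {in(p1,t2), pkg_at(p3,hub), truck_at(t2,whs1)}
  through step 3 (drive(t2,hub,whs1)): drop {truck_at(t2,whs1)}, keep {in(p1,t2), pkg_at(p3,hub)}, require {truck_at(t2,hub)}
    → {in(p1,t2), pkg_at(p3,hub), truck_at(t2,hub)}
  through step 2 (unload(p3,t2,hub)): drop {pkg_at(p3,hub)}, keep {in(p1,t2), truck_at(t2,hub)}, require {in(p3,t2), truck_at(t2,hub)}
    → {in(p1,t2), in(p3,t2), truck_at(t2,hub)}
  through step 1 (load(p1,t2,hub)): drop {in(p1,t2)}, keep {in(p3,t2), truck_at(t2,hub)}, require {pkg_at(p1,hub), truck_at(t2,hub)}
    → {in(p3,t2), pkg_at(p1,hub), truck_at(t2,hub)}

== RESULT ==
["in(p3,t2)", "pkg_at(p1,hub)", "truck_at(t2,hub)"]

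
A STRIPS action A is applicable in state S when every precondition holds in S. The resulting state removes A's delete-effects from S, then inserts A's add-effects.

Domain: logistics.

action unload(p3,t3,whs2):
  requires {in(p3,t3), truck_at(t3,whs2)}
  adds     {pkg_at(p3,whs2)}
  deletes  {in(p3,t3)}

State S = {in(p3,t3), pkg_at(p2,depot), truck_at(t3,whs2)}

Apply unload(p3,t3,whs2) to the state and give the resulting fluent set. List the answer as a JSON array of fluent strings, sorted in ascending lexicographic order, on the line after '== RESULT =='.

Progress:
  pre ⊆ S: {in(p3,t3), truck_at(t3,whs2)} ⊆ S  — applicable
  S \ del = {pkg_at(p2,depot), truck_at(t3,whs2)}
  ∪ add   = {pkg_at(p2,depot), pkg_at(p3,whs2), truck_at(t3,whs2)}

== RESULT ==
["pkg_at(p2,depot)", "pkg_at(p3,whs2)", "truck_at(t3,whs2)"]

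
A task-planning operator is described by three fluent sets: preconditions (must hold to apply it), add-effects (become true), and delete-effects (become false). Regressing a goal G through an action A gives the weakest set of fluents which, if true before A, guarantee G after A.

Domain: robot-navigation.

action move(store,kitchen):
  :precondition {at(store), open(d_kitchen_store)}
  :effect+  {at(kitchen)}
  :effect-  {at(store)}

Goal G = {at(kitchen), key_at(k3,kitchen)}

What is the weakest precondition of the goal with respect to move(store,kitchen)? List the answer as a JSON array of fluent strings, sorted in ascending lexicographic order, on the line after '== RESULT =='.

Regress:
  G ∩ del = {}  (empty — regression defined)
  G \ add = {at(kitchen), key_at(k3,kitchen)} \ {at(kitchen)} = {key_at(k3,kitchen)}
  ∪ pre   = {key_at(k3,kitchen)} ∪ {at(store), open(d_kitchen_store)}
          = {at(store), key_at(k3,kitchen), open(d_kitchen_store)}

== RESULT ==
["at(store)", "key_at(k3,kitchen)", "open(d_kitchen_store)"]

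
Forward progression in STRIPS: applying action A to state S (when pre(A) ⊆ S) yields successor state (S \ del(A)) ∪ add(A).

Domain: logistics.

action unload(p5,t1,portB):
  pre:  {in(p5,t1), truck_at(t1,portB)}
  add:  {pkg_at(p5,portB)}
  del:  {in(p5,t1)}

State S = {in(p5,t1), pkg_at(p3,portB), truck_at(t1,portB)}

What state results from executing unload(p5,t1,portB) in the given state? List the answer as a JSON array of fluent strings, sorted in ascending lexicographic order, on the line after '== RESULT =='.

Compute (S \ del) ∪ add:
  pre ⊆ S: {in(p5,t1), truck_at(t1,portB)} ⊆ S  — applicable
  S \ del = {pkg_at(p3,portB), truck_at(t1,portB)}
  ∪ add   = {pkg_at(p3,portB), pkg_at(p5,portB), truck_at(t1,portB)}

== RESULT ==
["pkg_at(p3,portB)", "pkg_at(p5,portB)", "truck_at(t1,portB)"]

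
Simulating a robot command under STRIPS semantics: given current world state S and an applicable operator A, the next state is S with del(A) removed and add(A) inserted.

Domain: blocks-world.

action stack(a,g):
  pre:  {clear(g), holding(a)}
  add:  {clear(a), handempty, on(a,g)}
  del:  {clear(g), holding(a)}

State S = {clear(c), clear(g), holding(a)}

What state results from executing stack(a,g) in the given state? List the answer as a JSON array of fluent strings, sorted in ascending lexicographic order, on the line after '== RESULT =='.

Progress:
  pre ⊆ S: {clear(g), holding(a)} ⊆ S  — applicable
  S \ del = {clear(c)}
  ∪ add   = {clear(a), clear(c), handempty, on(a,g)}

== RESULT ==
["clear(a)", "clear(c)", "handempty", "on(a,g)"]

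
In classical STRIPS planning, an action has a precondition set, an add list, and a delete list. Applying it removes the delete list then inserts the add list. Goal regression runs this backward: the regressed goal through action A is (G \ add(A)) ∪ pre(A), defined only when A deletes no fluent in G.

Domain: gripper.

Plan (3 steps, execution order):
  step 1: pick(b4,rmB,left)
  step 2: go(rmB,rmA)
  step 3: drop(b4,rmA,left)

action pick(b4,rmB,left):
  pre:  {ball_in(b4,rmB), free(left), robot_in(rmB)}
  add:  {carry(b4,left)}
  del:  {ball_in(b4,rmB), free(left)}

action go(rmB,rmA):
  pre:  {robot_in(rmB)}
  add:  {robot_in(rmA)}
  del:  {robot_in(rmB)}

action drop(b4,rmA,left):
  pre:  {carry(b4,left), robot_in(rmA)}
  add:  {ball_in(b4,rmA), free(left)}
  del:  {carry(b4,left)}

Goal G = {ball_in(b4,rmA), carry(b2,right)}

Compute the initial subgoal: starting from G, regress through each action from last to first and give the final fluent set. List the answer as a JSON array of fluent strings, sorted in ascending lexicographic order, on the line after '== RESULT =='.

Work backward from the goal:
  through step 3 (drop(b4,rmA,left)): drop {ball_in(b4,rmA)}, keep {carry(b2,right)}, require {carry(b4,left), robot_in(rmA)}
    → {carry(b2,right), carry(b4,left), robot_in(rmA)}
  through step 2 (go(rmB,rmA)): drop {robot_in(rmA)}, keep {carry(b2,right), carry(b4,left)}, require {robot_in(rmB)}
    → {carry(b2,right), carry(b4,left), robot_in(rmB)}
  through step 1 (pick(b4,rmB,left)): drop {carry(b4,left)}, keep {carry(b2,right), robot_in(rmB)}, require {ball_in(b4,rmB), free(left), robot_in(rmB)}
    → {ball_in(b4,rmB), carry(b2,right), free(left), robot_in(rmB)}

== RESULT ==
["ball_in(b4,rmB)", "carry(b2,right)", "free(left)", "robot_in(rmB)"]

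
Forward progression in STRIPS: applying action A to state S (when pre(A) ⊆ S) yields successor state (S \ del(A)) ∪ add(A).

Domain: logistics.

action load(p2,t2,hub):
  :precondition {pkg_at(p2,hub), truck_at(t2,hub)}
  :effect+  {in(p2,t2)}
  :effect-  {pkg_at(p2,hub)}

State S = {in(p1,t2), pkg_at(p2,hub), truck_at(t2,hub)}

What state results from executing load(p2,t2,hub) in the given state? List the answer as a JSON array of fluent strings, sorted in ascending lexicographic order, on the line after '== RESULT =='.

Compute (S \ del) ∪ add:
  pre ⊆ S: {pkg_at(p2,hub), truck_at(t2,hub)} ⊆ S  — applicable
  S \ del = {in(p1,t2), truck_at(t2,hub)}
  ∪ add   = {in(p1,t2), in(p2,t2), truck_at(t2,hub)}

== RESULT ==
["in(p1,t2)", "in(p2,t2)", "truck_at(t2,hub)"]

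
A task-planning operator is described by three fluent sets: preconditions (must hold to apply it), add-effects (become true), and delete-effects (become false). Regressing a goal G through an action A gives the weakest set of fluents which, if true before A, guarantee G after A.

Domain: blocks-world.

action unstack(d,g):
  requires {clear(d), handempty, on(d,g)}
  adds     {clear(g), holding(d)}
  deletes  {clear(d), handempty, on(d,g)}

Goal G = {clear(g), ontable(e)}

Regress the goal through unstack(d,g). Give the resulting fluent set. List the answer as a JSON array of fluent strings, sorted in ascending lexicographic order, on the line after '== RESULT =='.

Regress:
  G ∩ del = {}  (empty — regression defined)
  G \ add = {clear(g), ontable(e)} \ {clear(g), holding(d)} = {ontable(e)}
  ∪ pre   = {ontable(e)} ∪ {clear(d), handempty, on(d,g)}
          = {clear(d), handempty, on(d,g), ontable(e)}

== RESULT ==
["clear(d)", "handempty", "on(d,g)", "ontable(e)"]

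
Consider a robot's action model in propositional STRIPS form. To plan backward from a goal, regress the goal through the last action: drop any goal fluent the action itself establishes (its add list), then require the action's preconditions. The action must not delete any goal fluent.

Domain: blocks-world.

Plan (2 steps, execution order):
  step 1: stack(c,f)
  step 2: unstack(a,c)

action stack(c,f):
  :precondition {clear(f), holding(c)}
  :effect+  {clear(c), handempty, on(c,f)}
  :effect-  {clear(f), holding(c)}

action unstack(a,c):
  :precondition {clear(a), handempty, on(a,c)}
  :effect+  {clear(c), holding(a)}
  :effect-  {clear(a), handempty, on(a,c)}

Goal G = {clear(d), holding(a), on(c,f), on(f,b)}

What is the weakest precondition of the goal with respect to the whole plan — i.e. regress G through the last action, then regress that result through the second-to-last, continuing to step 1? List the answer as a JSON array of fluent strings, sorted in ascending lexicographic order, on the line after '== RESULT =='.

Regress step by step:
  through step 2 (unstack(a,c)): drop {holding(a)}, keep {clear(d), on(c,f), on(f,b)}, require {clear(a), handempty, on(a,c)}
    → {clear(a), clear(d), handempty, on(a,c), on(c,f), on(f,b)}
  through step 1 (stack(c,f)): drop {handempty, on(c,f)}, keep {clear(a), clear(d), on(a,c), on(f,b)}, require {clear(f), holding(c)}
    → {clear(a), clear(d), clear(f), holding(c), on(a,c), on(f,b)}

== RESULT ==
["clear(a)", "clear(d)", "clear(f)", "holding(c)", "on(a,c)", "on(f,b)"]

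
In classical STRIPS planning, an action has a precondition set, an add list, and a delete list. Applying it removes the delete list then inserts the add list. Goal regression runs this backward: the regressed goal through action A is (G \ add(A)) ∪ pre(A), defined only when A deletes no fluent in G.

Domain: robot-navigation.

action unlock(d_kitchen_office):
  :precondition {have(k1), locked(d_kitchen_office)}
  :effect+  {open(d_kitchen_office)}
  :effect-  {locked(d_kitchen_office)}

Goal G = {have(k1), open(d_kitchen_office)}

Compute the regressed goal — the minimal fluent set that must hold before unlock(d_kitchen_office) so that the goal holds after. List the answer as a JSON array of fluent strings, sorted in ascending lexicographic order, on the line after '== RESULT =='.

Compute (G \ add) ∪ pre:
  G ∩ del = {}  (empty — regression defined)
  G \ add = {have(k1), open(d_kitchen_office)} \ {open(d_kitchen_office)} = {have(k1)}
  ∪ pre   = {have(k1)} ∪ {have(k1), locked(d_kitchen_office)}
          = {have(k1), locked(d_kitchen_office)}

== RESULT ==
["have(k1)", "locked(d_kitchen_office)"]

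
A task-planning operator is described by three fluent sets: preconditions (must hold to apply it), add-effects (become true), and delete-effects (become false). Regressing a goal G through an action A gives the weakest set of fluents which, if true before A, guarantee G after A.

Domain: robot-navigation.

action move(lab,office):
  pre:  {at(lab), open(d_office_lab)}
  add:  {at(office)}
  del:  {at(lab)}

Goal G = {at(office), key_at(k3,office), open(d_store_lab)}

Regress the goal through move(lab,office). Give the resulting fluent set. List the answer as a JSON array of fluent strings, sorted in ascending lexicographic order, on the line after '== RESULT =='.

Regress:
  G ∩ del = {}  (empty — regression defined)
  G \ add = {at(office), key_at(k3,office), open(d_store_lab)} \ {at(office)} = {key_at(k3,office), open(d_store_lab)}
  ∪ pre   = {key_at(k3,office), open(d_store_lab)} ∪ {at(lab), open(d_office_lab)}
          = {at(lab), key_at(k3,office), open(d_office_lab), open(d_store_lab)}

== RESULT ==
["at(lab)", "key_at(k3,office)", "open(d_office_lab)", "open(d_store_lab)"]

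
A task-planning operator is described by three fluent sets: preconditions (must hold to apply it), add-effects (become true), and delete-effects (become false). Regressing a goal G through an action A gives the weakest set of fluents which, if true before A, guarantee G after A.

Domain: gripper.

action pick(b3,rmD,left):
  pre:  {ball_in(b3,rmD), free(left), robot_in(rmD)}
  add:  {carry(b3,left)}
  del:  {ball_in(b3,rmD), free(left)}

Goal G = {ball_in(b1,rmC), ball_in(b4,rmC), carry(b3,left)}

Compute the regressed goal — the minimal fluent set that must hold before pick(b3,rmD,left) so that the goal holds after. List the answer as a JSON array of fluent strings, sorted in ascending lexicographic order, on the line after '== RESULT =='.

Compute (G \ add) ∪ pre:
  G ∩ del = {}  (empty — regression defined)
  G \ add = {ball_in(b1,rmC), ball_in(b4,rmC), carry(b3,left)} \ {carry(b3,left)} = {ball_in(b1,rmC), ball_in(b4,rmC)}
  ∪ pre   = {ball_in(b1,rmC), ball_in(b4,rmC)} ∪ {ball_in(b3,rmD), free(left), robot_in(rmD)}
          = {ball_in(b1,rmC), ball_in(b3,rmD), ball_in(b4,rmC), free(left), robot_in(rmD)}

== RESULT ==
["ball_in(b1,rmC)", "ball_in(b3,rmD)", "ball_in(b4,rmC)", "free(left)", "robot_in(rmD)"]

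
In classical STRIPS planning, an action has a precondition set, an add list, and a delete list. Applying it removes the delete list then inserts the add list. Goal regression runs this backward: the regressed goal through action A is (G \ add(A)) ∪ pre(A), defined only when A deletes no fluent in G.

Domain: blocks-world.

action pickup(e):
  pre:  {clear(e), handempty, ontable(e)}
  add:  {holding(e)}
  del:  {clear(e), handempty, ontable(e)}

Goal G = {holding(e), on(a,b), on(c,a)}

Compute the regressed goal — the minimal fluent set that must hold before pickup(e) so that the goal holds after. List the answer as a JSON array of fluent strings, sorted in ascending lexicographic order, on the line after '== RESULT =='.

Compute (G \ add) ∪ pre:
  G ∩ del = {}  (empty — regression defined)
  G \ add = {holding(e), on(a,b), on(c,a)} \ {holding(e)} = {on(a,b), on(c,a)}
  ∪ pre   = {on(a,b), on(c,a)} ∪ {clear(e), handempty, ontable(e)}
          = {clear(e), handempty, on(a,b), on(c,a), ontable(e)}

== RESULT ==
["clear(e)", "handempty", "on(a,b)", "on(c,a)", "ontable(e)"]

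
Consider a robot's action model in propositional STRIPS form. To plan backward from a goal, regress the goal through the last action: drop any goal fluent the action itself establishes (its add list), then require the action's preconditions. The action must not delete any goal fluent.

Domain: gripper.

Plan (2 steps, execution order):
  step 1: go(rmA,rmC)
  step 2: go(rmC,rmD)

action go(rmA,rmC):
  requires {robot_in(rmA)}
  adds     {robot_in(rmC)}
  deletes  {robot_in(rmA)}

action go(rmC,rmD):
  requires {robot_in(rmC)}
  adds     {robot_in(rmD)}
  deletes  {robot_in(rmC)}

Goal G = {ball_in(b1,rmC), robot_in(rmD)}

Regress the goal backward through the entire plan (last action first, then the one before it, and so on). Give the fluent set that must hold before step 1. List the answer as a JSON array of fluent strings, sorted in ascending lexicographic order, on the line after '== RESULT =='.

Regress step by step:
  through step 2 (go(rmC,rmD)): drop {robot_in(rmD)}, keep {ball_in(b1,rmC)}, require {robot_in(rmC)}
    → {ball_in(b1,rmC), robot_in(rmC)}
  through step 1 (go(rmA,rmC)): drop {robot_in(rmC)}, keep {ball_in(b1,rmC)}, require {robot_in(rmA)}
    → {ball_in(b1,rmC), robot_in(rmA)}

== RESULT ==
["ball_in(b1,rmC)", "robot_in(rmA)"]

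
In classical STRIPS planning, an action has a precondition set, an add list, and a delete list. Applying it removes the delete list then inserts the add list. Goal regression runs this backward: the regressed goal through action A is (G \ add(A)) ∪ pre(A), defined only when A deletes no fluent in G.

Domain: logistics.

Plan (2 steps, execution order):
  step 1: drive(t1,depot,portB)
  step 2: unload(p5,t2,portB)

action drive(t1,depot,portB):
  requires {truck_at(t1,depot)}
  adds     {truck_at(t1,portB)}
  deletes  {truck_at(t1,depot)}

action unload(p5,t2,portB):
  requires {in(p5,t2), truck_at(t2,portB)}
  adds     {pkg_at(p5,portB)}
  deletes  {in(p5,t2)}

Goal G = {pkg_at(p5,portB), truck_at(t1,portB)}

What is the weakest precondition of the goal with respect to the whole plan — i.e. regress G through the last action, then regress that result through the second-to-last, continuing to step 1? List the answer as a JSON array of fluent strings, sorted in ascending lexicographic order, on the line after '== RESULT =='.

Work backward from the goal:
  through step 2 (unload(p5,t2,portB)): drop {pkg_at(p5,portB)}, keep {truck_at(t1,portB)}, require {in(p5,t2), truck_at(t2,portB)}
    → {in(p5,t2), truck_at(t1,portB), truck_at(t2,portB)}
  through step 1 (drive(t1,depot,portB)): drop {truck_at(t1,portB)}, keep {in(p5,t2), truck_at(t2,portB)}, require {truck_at(t1,depot)}
    → {in(p5,t2), truck_at(t1,depot), truck_at(t2,portB)}

== RESULT ==
["in(p5,t2)", "truck_at(t1,depot)", "truck_at(t2,portB)"]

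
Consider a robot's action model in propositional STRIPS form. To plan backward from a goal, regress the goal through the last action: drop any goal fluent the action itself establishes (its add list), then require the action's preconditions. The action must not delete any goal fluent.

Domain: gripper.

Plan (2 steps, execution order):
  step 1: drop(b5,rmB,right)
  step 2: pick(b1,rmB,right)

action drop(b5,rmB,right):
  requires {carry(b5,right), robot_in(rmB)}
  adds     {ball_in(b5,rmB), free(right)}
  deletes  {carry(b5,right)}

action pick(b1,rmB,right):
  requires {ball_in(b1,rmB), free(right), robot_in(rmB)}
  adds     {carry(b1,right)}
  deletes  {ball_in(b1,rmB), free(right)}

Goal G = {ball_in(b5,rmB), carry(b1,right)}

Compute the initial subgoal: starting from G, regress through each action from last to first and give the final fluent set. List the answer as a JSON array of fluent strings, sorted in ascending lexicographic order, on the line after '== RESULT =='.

Work backward from the goal:
  through step 2 (pick(b1,rmB,right)): drop {carry(b1,right)}, keep {ball_in(b5,rmB)}, require {ball_in(b1,rmB), free(right), robot_in(rmB)}
    → {ball_in(b1,rmB), ball_in(b5,rmB), free(right), robot_in(rmB)}
  through step 1 (drop(b5,rmB,right)): drop {ball_in(b5,rmB), free(right)}, keep {ball_in(b1,rmB), robot_in(rmB)}, require {carry(b5,right), robot_in(rmB)}
    → {ball_in(b1,rmB), carry(b5,right), robot_in(rmB)}

== RESULT ==
["ball_in(b1,rmB)", "carry(b5,right)", "robot_in(rmB)"]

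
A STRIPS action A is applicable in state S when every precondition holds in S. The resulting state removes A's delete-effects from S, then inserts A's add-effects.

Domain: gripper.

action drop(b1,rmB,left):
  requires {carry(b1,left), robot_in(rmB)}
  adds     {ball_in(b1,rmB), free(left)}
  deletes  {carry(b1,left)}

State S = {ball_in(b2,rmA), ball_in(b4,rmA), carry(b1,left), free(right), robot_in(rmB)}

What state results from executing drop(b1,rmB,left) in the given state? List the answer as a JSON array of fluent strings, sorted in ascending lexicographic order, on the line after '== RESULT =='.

Compute (S \ del) ∪ add:
  pre ⊆ S: {carry(b1,left), robot_in(rmB)} ⊆ S  — applicable
  S \ del = {ball_in(b2,rmA), ball_in(b4,rmA), free(right), robot_in(rmB)}
  ∪ add   = {ball_in(b1,rmB), ball_in(b2,rmA), ball_in(b4,rmA), free(left), free(right), robot_in(rmB)}

== RESULT ==
["ball_in(b1,rmB)", "ball_in(b2,rmA)", "ball_in(b4,rmA)", "free(left)", "free(right)", "robot_in(rmB)"]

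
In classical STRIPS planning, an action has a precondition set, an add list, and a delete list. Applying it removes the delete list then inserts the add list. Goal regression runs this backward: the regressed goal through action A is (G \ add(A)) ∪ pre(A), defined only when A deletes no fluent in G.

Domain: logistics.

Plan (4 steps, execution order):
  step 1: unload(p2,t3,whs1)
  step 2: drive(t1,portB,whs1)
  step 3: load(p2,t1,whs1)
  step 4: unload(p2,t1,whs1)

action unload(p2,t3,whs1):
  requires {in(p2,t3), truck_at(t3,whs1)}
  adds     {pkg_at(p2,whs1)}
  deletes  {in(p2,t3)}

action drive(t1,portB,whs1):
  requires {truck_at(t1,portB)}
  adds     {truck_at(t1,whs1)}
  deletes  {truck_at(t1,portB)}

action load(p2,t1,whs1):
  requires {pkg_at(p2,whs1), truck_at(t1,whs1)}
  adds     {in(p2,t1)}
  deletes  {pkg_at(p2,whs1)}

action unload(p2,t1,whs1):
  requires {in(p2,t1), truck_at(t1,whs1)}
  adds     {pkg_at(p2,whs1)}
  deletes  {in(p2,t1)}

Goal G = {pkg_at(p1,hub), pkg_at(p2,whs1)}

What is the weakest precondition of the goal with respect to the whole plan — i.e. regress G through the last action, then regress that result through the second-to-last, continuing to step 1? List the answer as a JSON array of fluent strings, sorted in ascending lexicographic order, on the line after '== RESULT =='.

Regress step by step:
  through step 4 (unload(p2,t1,whs1)): drop {pkg_at(p2,whs1)}, keep {pkg_at(p1,hub)}, require {in(p2,t1), truck_at(t1,whs1)}
    → {in(p2,t1), pkg_at(p1,hub), truck_at(t1,whs1)}
  through step 3 (load(p2,t1,whs1)): drop {in(p2,t1)}, keep {pkg_at(p1,hub), truck_at(t1,whs1)}, require {pkg_at(p2,whs1), truck_at(t1,whs1)}
    → {pkg_at(p1,hub), pkg_at(p2,whs1), truck_at(t1,whs1)}
  through step 2 (drive(t1,portB,whs1)): drop {truck_at(t1,whs1)}, keep {pkg_at(p1,hub), pkg_at(p2,whs1)}, require {truck_at(t1,portB)}
    → {pkg_at(p1,hub), pkg_at(p2,whs1), truck_at(t1,portB)}
  through step 1 (unload(p2,t3,whs1)): drop {pkg_at(p2,whs1)}, keep {pkg_at(p1,hub), truck_at(t1,portB)}, require {in(p2,t3), truck_at(t3,whs1)}
    → {in(p2,t3), pkg_at(p1,hub), truck_at(t1,portB), truck_at(t3,whs1)}

== RESULT ==
["in(p2,t3)", "pkg_at(p1,hub)", "truck_at(t1,portB)", "truck_at(t3,whs1)"]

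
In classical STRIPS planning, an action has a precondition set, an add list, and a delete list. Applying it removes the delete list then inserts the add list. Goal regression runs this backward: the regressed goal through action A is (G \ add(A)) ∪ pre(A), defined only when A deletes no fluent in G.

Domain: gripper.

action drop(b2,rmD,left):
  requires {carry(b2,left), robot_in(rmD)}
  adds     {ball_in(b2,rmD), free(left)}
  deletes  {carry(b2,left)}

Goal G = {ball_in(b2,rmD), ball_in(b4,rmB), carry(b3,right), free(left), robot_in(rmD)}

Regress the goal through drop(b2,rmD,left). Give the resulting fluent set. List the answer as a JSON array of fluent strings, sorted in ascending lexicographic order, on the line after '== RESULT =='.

Compute (G \ add) ∪ pre:
  G ∩ del = {}  (empty — regression defined)
  G \ add = {ball_in(b2,rmD), ball_in(b4,rmB), carry(b3,right), free(left), robot_in(rmD)} \ {ball_in(b2,rmD), free(left)} = {ball_in(b4,rmB), carry(b3,right), robot_in(rmD)}
  ∪ pre   = {ball_in(b4,rmB), carry(b3,right), robot_in(rmD)} ∪ {carry(b2,left), robot_in(rmD)}
          = {ball_in(b4,rmB), carry(b2,left), carry(b3,right), robot_in(rmD)}

== RESULT ==
["ball_in(b4,rmB)", "carry(b2,left)", "carry(b3,right)", "robot_in(rmD)"]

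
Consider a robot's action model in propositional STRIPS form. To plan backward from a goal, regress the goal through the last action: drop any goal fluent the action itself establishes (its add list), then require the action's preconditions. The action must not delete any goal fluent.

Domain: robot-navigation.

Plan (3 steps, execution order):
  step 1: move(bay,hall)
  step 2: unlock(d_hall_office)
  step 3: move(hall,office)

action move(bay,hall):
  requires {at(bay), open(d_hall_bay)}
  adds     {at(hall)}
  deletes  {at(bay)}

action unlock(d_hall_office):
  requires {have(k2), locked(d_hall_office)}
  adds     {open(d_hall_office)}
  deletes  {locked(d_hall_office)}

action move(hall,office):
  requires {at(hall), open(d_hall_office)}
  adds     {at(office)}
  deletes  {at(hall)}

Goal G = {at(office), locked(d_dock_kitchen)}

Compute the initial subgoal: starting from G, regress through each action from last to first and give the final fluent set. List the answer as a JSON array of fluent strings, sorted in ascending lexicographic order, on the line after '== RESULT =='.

Regress step by step:
  through step 3 (move(hall,office)): drop {at(office)}, keep {locked(d_dock_kitchen)}, require {at(hall), open(d_hall_office)}
    → {at(hall), locked(d_dock_kitchen), open(d_hall_office)}
  through step 2 (unlock(d_hall_office)): drop {open(d_hall_office)}, keep {at(hall), locked(d_dock_kitchen)}, require {have(k2), locked(d_hall_office)}
    → {at(hall), have(k2), locked(d_dock_kitchen), locked(d_hall_office)}
  through step 1 (move(bay,hall)): drop {at(hall)}, keep {have(k2), locked(d_dock_kitchen), locked(d_hall_office)}, require {at(bay), open(d_hall_bay)}
    → {at(bay), have(k2), locked(d_dock_kitchen), locked(d_hall_office), open(d_hall_bay)}

== RESULT ==
["at(bay)", "have(k2)", "locked(d_dock_kitchen)", "locked(d_hall_office)", "open(d_hall_bay)"]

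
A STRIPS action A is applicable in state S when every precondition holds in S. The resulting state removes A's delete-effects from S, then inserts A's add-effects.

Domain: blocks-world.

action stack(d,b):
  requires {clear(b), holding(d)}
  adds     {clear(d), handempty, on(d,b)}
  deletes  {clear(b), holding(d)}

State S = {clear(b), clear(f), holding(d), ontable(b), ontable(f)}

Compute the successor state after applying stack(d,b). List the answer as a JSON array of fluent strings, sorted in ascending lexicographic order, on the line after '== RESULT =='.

Progress:
  pre ⊆ S: {clear(b), holding(d)} ⊆ S  — applicable
  S \ del = {clear(f), ontable(b), ontable(f)}
  ∪ add   = {clear(d), clear(f), handempty, on(d,b), ontable(b), ontable(f)}

== RESULT ==
["clear(d)", "clear(f)", "handempty", "on(d,b)", "ontable(b)", "ontable(f)"]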